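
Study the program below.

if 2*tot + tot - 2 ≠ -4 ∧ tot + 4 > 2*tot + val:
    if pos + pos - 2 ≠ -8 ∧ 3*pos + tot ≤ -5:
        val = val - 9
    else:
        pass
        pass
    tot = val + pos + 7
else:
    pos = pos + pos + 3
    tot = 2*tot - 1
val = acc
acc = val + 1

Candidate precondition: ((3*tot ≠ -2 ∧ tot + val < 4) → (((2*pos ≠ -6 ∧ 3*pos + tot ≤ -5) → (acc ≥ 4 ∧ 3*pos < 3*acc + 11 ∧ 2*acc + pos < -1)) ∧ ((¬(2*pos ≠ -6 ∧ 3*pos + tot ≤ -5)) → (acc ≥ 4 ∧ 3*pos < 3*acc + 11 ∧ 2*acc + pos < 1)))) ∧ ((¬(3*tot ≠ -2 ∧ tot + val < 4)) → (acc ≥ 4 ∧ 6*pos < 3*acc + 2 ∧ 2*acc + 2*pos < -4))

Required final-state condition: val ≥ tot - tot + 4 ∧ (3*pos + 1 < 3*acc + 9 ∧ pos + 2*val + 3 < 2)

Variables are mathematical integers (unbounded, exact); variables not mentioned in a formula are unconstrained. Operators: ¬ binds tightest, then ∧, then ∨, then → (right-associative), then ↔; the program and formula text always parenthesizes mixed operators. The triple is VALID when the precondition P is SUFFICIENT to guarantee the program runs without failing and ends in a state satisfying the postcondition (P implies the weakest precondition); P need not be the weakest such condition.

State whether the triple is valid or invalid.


Working backward. After the program, the postcondition val ≥ tot - tot + 4 ∧ (3*pos + 1 < 3*acc + 9 ∧ pos + 2*val + 3 < 2) must hold; in canonical form it is val ≥ 4 ∧ 3*pos < 3*acc + 8 ∧ pos + 2*val < -1.
Before acc := val + 1: val ≥ 4 ∧ 3*pos < 3*val + 11 ∧ pos + 2*val < -1
Before val := acc: acc ≥ 4 ∧ 3*pos < 3*acc + 11 ∧ 2*acc + pos < -1
Then branch requires ((2*pos ≠ -6 ∧ 3*pos + tot ≤ -5) → (acc ≥ 4 ∧ 3*pos < 3*acc + 11 ∧ 2*acc + pos < -1)) ∧ ((¬(2*pos ≠ -6 ∧ 3*pos + tot ≤ -5)) → (acc ≥ 4 ∧ 3*pos < 3*acc + 11 ∧ 2*acc + pos < -1)); else branch requires acc ≥ 4 ∧ 6*pos < 3*acc + 2 ∧ 2*acc + 2*pos < -4.
Before the if: ((3*tot ≠ -2 ∧ tot + val < 4) → (((2*pos ≠ -6 ∧ 3*pos + tot ≤ -5) → (acc ≥ 4 ∧ 3*pos < 3*acc + 11 ∧ 2*acc + pos < -1)) ∧ ((¬(2*pos ≠ -6 ∧ 3*pos + tot ≤ -5)) → (acc ≥ 4 ∧ 3*pos < 3*acc + 11 ∧ 2*acc + pos < -1)))) ∧ ((¬(3*tot ≠ -2 ∧ tot + val < 4)) → (acc ≥ 4 ∧ 6*pos < 3*acc + 2 ∧ 2*acc + 2*pos < -4))
The weakest precondition is ((3*tot ≠ -2 ∧ tot + val < 4) → (((2*pos ≠ -6 ∧ 3*pos + tot ≤ -5) → (acc ≥ 4 ∧ 3*pos < 3*acc + 11 ∧ 2*acc + pos < -1)) ∧ ((¬(2*pos ≠ -6 ∧ 3*pos + tot ≤ -5)) → (acc ≥ 4 ∧ 3*pos < 3*acc + 11 ∧ 2*acc + pos < -1)))) ∧ ((¬(3*tot ≠ -2 ∧ tot + val < 4)) → (acc ≥ 4 ∧ 6*pos < 3*acc + 2 ∧ 2*acc + 2*pos < -4)).
Check whether ((3*tot ≠ -2 ∧ tot + val < 4) → (((2*pos ≠ -6 ∧ 3*pos + tot ≤ -5) → (acc ≥ 4 ∧ 3*pos < 3*acc + 11 ∧ 2*acc + pos < -1)) ∧ ((¬(2*pos ≠ -6 ∧ 3*pos + tot ≤ -5)) → (acc ≥ 4 ∧ 3*pos < 3*acc + 11 ∧ 2*acc + pos < 1)))) ∧ ((¬(3*tot ≠ -2 ∧ tot + val < 4)) → (acc ≥ 4 ∧ 6*pos < 3*acc + 2 ∧ 2*acc + 2*pos < -4)) implies it.
Countermodel: at the initial state acc = 4, pos = -8, tot = 20, val = -17, the precondition holds but the weakest precondition fails.
Answer: invalid


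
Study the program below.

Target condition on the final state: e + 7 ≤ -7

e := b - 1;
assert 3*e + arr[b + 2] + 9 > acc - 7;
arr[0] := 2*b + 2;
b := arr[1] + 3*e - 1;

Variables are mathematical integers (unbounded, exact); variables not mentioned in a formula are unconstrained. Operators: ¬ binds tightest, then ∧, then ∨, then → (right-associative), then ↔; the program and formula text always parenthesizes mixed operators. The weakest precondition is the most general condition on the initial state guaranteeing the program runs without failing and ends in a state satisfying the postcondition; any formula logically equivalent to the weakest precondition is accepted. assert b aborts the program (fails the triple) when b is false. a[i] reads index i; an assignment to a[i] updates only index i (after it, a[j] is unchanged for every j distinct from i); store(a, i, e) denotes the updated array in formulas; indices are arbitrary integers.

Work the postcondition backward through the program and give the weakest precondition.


Working backward. After the program, the postcondition e + 7 ≤ -7 must hold; in canonical form it is e ≤ -14.
Before b := arr[1] + 3*e - 1: e ≤ -14
Before arr[0] := 2*b + 2: e ≤ -14
Before assert 3*e + arr[b + 2] + 9 > acc - 7: arr[b + 2] + 3*e > acc - 16 ∧ e ≤ -14
Before e := b - 1: arr[b + 2] + 3*b > acc - 13 ∧ b ≤ -13
Answer: WP = arr[b + 2] + 3*b > acc - 13 ∧ b ≤ -13


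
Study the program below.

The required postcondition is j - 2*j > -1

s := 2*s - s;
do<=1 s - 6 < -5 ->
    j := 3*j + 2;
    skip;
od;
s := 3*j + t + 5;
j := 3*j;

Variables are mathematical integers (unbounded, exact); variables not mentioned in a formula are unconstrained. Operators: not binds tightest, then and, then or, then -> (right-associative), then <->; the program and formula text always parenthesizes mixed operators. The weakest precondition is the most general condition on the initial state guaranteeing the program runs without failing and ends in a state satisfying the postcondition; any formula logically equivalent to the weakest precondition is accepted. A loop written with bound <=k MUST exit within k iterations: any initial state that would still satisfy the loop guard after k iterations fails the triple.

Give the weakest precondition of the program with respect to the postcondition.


Working backward. After the program, the postcondition j - 2*j > -1 must hold; in canonical form it is j < 1.
Before j := 3*j: 3*j < 1
Before s := 3*j + t + 5: 3*j < 1
Before the loop (bound <=1), unroll the exhaustion recursion (WP_0 = exit-now case; WP_j = one more guarded iteration, up to j = 1):
  WP_0: (not (s < 1)) and 3*j < 1
  WP_1: (s < 1 -> ((not (s < 1)) and 9*j < -5)) and ((not (s < 1)) -> 3*j < 1)
So before the loop: (s < 1 -> ((not (s < 1)) and 9*j < -5)) and ((not (s < 1)) -> 3*j < 1)
Before s := 2*s - s: (s < 1 -> ((not (s < 1)) and 9*j < -5)) and ((not (s < 1)) -> 3*j < 1)
Answer: WP = (s < 1 -> ((not (s < 1)) and 9*j < -5)) and ((not (s < 1)) -> 3*j < 1)


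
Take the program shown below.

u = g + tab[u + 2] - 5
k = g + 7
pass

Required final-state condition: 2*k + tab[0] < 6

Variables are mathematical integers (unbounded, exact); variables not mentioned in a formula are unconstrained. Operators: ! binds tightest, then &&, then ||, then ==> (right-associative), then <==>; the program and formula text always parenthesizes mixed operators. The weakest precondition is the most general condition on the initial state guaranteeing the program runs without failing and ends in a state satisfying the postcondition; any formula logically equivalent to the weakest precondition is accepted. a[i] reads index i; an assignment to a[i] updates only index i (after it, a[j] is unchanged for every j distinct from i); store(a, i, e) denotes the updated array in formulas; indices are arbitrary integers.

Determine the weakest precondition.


Working backward. After the program, the postcondition 2*k + tab[0] < 6 must hold; in canonical form it is tab[0] + 2*k < 6.
Before skip: tab[0] + 2*k < 6
Before k := g + 7: tab[0] + 2*g < -8
Before u := g + tab[u + 2] - 5: tab[0] + 2*g < -8
Answer: WP = tab[0] + 2*g < -8


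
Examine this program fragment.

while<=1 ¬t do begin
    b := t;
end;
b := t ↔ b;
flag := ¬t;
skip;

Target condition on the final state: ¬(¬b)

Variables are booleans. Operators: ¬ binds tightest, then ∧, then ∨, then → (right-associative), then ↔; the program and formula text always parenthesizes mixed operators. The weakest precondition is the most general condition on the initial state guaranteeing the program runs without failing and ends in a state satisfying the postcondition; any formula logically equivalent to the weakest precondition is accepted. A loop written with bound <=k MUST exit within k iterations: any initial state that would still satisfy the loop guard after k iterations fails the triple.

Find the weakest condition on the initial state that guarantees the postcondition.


Working backward. After the program, the postcondition ¬(¬b) must hold; in canonical form it is b.
Before skip: b
Before flag := ¬t: b
Before b := t ↔ b: t ↔ b
Before the loop (bound <=1), unroll the exhaustion recursion (WP_0 = exit-now case; WP_j = one more guarded iteration, up to j = 1):
  WP_0: t ∧ (t ↔ b)
  WP_1: ((¬t) → t) ∧ (t → (t ↔ b))
So before the loop: ((¬t) → t) ∧ (t → (t ↔ b))
Answer: WP = ((¬t) → t) ∧ (t → (t ↔ b))


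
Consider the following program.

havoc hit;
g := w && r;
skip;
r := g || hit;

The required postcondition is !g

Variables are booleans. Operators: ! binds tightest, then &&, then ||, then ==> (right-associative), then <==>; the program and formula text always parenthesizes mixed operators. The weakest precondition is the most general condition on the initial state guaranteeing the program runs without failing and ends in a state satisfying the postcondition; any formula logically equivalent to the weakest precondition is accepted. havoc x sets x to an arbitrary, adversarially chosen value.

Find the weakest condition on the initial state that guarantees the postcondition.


Working backward. After the program, !g must hold.
Before r := g || hit: !g
Before skip: !g
Before g := w && r: !(w && r)
Before havoc hit: !(w && r)
Answer: WP = !(w && r)


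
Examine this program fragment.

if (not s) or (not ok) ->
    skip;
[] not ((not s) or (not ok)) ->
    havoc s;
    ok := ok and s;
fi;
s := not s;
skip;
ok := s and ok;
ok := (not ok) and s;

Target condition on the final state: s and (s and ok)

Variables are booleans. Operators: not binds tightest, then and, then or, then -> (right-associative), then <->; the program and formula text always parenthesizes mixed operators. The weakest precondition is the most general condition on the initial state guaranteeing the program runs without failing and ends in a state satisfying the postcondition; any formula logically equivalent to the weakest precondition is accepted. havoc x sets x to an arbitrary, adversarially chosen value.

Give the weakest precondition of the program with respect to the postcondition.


Working backward. After the program, the postcondition s and (s and ok) must hold; in canonical form it is s and ok.
Before ok := (not ok) and s: s and (not ok)
Before ok := s and ok: s and (not (s and ok))
Before skip: s and (not (s and ok))
Before s := not s: (not s) and (not ((not s) and ok))
Then branch requires (not s) and (not ((not s) and ok)); else branch requires false.
Before the if: (((not s) or (not ok)) -> ((not s) and (not ((not s) and ok)))) and ((not s) or (not ok))
Answer: WP = (((not s) or (not ok)) -> ((not s) and (not ((not s) and ok)))) and ((not s) or (not ok))


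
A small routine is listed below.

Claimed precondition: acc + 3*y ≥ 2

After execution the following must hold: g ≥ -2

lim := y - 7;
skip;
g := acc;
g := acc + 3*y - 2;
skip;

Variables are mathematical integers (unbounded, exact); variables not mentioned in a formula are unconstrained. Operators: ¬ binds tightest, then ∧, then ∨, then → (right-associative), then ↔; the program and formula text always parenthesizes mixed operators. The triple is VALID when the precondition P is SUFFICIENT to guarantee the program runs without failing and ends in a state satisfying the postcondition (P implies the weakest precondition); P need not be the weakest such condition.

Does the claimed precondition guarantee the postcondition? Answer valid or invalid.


Working backward. After the program, g ≥ -2 must hold.
Before skip: g ≥ -2
Before g := acc + 3*y - 2: acc + 3*y ≥ 0
Before g := acc: acc + 3*y ≥ 0
Before skip: acc + 3*y ≥ 0
Before lim := y - 7: acc + 3*y ≥ 0
The weakest precondition is acc + 3*y ≥ 0.
Check whether acc + 3*y ≥ 2 implies it.
Every state satisfying the precondition satisfies the weakest precondition: the implication holds.
Answer: valid


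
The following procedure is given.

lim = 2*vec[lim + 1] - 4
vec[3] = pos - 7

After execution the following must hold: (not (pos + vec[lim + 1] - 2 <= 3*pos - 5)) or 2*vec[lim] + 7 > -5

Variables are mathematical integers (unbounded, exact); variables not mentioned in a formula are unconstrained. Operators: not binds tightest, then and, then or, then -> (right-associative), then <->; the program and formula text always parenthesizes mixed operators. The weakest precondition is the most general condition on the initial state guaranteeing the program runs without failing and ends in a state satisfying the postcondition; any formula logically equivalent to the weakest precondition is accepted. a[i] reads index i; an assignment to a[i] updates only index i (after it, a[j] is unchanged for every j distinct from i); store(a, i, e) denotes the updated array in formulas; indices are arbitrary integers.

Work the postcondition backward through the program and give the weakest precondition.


Working backward. After the program, the postcondition (not (pos + vec[lim + 1] - 2 <= 3*pos - 5)) or 2*vec[lim] + 7 > -5 must hold; in canonical form it is (not (vec[lim + 1] <= 2*pos - 3)) or 2*vec[lim] > -12.
Before vec[3] := pos - 7: (not (store(vec, 3, pos - 7)[lim + 1] <= 2*pos - 3)) or 2*store(vec, 3, pos - 7)[lim] > -12
Before lim := 2*vec[lim + 1] - 4: (not (store(vec, 3, pos - 7)[2*vec[lim + 1] - 3] <= 2*pos - 3)) or 2*store(vec, 3, pos - 7)[2*vec[lim + 1] - 4] > -12
Answer: WP = (not (store(vec, 3, pos - 7)[2*vec[lim + 1] - 3] <= 2*pos - 3)) or 2*store(vec, 3, pos - 7)[2*vec[lim + 1] - 4] > -12


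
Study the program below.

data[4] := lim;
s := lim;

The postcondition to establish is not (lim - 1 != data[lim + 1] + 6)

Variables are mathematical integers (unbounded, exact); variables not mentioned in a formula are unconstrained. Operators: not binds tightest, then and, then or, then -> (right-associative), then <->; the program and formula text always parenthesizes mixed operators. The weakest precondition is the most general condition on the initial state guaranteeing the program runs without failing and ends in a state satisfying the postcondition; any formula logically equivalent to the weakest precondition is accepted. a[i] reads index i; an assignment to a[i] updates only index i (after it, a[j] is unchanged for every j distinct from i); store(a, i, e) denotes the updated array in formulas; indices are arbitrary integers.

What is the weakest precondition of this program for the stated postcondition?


Working backward. After the program, the postcondition not (lim - 1 != data[lim + 1] + 6) must hold; in canonical form it is not (lim != data[lim + 1] + 7).
Before s := lim: not (lim != data[lim + 1] + 7)
Before data[4] := lim: not (lim != store(data, 4, lim)[lim + 1] + 7)
Answer: WP = not (lim != store(data, 4, lim)[lim + 1] + 7)


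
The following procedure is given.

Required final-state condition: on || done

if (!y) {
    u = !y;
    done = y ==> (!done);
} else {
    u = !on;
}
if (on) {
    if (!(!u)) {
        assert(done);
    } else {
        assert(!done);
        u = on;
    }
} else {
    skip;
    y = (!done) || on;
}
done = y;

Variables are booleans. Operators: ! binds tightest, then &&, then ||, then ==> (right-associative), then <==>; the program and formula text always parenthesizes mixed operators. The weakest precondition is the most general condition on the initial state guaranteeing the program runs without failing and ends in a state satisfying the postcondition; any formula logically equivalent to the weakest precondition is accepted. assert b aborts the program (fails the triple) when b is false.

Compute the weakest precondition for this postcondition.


Working backward. After the program, on || done must hold.
Before done := y: on || y
Then branch requires (u ==> (done && (on || y))) && ((!u) ==> ((!done) && (on || y))); else branch requires on || (!done).
Before the if: (on ==> ((u ==> (done && (on || y))) && ((!u) ==> ((!done) && (on || y))))) && ((!on) ==> (on || (!done)))
Then branch requires (on ==> (((!y) ==> ((y ==> (!done)) && (on || y))) && (y ==> ((!(y ==> (!done))) && (on || y))))) && ((!on) ==> (on || (!(y ==> (!done))))); else branch requires (on ==> (((!on) ==> (done && (on || y))) && (on ==> ((!done) && (on || y))))) && ((!on) ==> (on || (!done))).
Before the if: ((!y) ==> ((on ==> (((!y) ==> ((y ==> (!done)) && (on || y))) && (y ==> ((!(y ==> (!done))) && (on || y))))) && ((!on) ==> (on || (!(y ==> (!done))))))) && (y ==> ((on ==> (((!on) ==> (done && (on || y))) && (on ==> ((!done) && (on || y))))) && ((!on) ==> (on || (!done)))))
Answer: WP = ((!y) ==> ((on ==> (((!y) ==> ((y ==> (!done)) && (on || y))) && (y ==> ((!(y ==> (!done))) && (on || y))))) && ((!on) ==> (on || (!(y ==> (!done))))))) && (y ==> ((on ==> (((!on) ==> (done && (on || y))) && (on ==> ((!done) && (on || y))))) && ((!on) ==> (on || (!done)))))


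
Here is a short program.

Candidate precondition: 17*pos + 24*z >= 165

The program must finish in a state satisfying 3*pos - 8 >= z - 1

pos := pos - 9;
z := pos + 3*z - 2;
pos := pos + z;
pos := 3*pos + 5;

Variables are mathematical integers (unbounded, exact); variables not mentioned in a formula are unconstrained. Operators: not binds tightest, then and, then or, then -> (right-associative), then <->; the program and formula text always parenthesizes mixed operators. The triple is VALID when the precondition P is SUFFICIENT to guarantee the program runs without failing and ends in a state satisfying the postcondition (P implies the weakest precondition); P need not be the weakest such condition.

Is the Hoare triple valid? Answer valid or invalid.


Working backward. After the program, the postcondition 3*pos - 8 >= z - 1 must hold; in canonical form it is 3*pos >= z + 7.
Before pos := 3*pos + 5: 9*pos >= z - 8
Before pos := pos + z: 9*pos + 8*z >= -8
Before z := pos + 3*z - 2: 17*pos + 24*z >= 8
Before pos := pos - 9: 17*pos + 24*z >= 161
The weakest precondition is 17*pos + 24*z >= 161.
Check whether 17*pos + 24*z >= 165 implies it.
Every state satisfying the precondition satisfies the weakest precondition: the implication holds.
Answer: valid


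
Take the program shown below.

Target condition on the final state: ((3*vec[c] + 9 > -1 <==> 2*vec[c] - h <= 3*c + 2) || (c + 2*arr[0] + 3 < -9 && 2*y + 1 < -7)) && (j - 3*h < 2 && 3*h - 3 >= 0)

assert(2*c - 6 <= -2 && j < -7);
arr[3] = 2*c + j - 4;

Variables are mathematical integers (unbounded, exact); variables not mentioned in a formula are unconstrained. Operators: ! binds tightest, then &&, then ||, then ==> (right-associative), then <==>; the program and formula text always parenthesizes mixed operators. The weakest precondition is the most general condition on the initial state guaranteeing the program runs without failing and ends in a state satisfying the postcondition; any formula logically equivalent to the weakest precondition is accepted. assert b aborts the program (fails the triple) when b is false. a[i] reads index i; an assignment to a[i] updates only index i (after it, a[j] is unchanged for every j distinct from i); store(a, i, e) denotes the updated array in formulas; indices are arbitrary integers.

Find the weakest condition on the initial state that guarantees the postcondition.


Working backward. After the program, the postcondition ((3*vec[c] + 9 > -1 <==> 2*vec[c] - h <= 3*c + 2) || (c + 2*arr[0] + 3 < -9 && 2*y + 1 < -7)) && (j - 3*h < 2 && 3*h - 3 >= 0) must hold; in canonical form it is ((3*vec[c] > -10 <==> 2*vec[c] <= 3*c + h + 2) || (2*arr[0] + c < -12 && 2*y < -8)) && j < 3*h + 2 && 3*h >= 3.
Before arr[3] := 2*c + j - 4: ((3*vec[c] > -10 <==> 2*vec[c] <= 3*c + h + 2) || (2*arr[0] + c < -12 && 2*y < -8)) && j < 3*h + 2 && 3*h >= 3
Before assert 2*c - 6 <= -2 && j < -7: 2*c <= 4 && j < -7 && ((3*vec[c] > -10 <==> 2*vec[c] <= 3*c + h + 2) || (2*arr[0] + c < -12 && 2*y < -8)) && j < 3*h + 2 && 3*h >= 3
Answer: WP = 2*c <= 4 && j < -7 && ((3*vec[c] > -10 <==> 2*vec[c] <= 3*c + h + 2) || (2*arr[0] + c < -12 && 2*y < -8)) && j < 3*h + 2 && 3*h >= 3


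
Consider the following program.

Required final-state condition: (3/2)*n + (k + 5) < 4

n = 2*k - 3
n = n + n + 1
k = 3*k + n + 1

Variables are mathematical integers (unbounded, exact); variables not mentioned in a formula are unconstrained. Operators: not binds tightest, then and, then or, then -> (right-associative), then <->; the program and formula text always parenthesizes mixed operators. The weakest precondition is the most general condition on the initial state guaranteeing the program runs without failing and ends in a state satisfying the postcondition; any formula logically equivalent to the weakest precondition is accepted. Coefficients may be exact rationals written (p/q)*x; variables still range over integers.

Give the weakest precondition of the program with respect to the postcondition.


Working backward. After the program, the postcondition (3/2)*n + (k + 5) < 4 must hold; in canonical form it is k + (3/2)*n < -1.
Before k := 3*k + n + 1: 3*k + (5/2)*n < -2
Before n := n + n + 1: 3*k + 5*n < -9/2
Before n := 2*k - 3: 13*k < 21/2
Answer: WP = 13*k < 21/2


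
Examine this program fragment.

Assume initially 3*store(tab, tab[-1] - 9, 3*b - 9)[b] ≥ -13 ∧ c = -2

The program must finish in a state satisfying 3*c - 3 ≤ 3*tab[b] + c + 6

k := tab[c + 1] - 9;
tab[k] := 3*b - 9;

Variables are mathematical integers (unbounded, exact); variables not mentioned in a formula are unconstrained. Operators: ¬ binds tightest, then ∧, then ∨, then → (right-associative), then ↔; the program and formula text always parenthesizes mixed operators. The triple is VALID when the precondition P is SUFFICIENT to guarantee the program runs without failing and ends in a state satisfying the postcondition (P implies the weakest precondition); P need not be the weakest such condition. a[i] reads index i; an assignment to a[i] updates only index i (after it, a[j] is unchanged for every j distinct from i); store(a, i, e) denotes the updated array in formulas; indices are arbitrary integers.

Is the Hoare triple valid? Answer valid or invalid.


Working backward. After the program, the postcondition 3*c - 3 ≤ 3*tab[b] + c + 6 must hold; in canonical form it is 2*c ≤ 3*tab[b] + 9.
Before tab[k] := 3*b - 9: 2*c ≤ 3*store(tab, k, 3*b - 9)[b] + 9
Before k := tab[c + 1] - 9: 2*c ≤ 3*store(tab, tab[c + 1] - 9, 3*b - 9)[b] + 9
The weakest precondition is 2*c ≤ 3*store(tab, tab[c + 1] - 9, 3*b - 9)[b] + 9.
Check whether 3*store(tab, tab[-1] - 9, 3*b - 9)[b] ≥ -13 ∧ c = -2 implies it.
Every state satisfying the precondition satisfies the weakest precondition: the implication holds.
Answer: valid


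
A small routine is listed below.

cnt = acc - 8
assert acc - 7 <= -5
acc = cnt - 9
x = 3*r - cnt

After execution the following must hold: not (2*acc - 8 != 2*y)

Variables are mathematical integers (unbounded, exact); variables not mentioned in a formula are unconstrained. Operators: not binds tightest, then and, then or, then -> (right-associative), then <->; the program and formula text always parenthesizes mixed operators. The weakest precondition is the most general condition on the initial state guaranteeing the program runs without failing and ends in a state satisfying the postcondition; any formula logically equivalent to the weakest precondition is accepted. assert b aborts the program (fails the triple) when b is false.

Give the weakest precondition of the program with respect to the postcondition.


Working backward. After the program, the postcondition not (2*acc - 8 != 2*y) must hold; in canonical form it is not (2*acc != 2*y + 8).
Before x := 3*r - cnt: not (2*acc != 2*y + 8)
Before acc := cnt - 9: not (2*cnt != 2*y + 26)
Before assert acc - 7 <= -5: acc <= 2 and (not (2*cnt != 2*y + 26))
Before cnt := acc - 8: acc <= 2 and (not (2*acc != 2*y + 42))
Answer: WP = acc <= 2 and (not (2*acc != 2*y + 42))


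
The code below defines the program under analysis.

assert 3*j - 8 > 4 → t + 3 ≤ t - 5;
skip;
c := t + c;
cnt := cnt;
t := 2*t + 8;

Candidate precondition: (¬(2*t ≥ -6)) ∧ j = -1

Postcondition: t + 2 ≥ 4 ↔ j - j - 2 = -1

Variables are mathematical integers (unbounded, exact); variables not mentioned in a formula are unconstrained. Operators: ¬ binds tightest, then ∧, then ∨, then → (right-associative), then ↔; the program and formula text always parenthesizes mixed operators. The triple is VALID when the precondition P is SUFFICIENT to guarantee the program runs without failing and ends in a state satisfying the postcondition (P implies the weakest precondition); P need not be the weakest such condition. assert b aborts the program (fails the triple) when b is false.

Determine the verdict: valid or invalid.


Working backward. After the program, the postcondition t + 2 ≥ 4 ↔ j - j - 2 = -1 must hold; in canonical form it is ¬(t ≥ 2).
Before t := 2*t + 8: ¬(2*t ≥ -6)
Before cnt := cnt: ¬(2*t ≥ -6)
Before c := t + c: ¬(2*t ≥ -6)
Before skip: ¬(2*t ≥ -6)
Before assert 3*j - 8 > 4 → t + 3 ≤ t - 5: (¬(3*j > 12)) ∧ (¬(2*t ≥ -6))
The weakest precondition is (¬(3*j > 12)) ∧ (¬(2*t ≥ -6)).
Check whether (¬(2*t ≥ -6)) ∧ j = -1 implies it.
Every state satisfying the precondition satisfies the weakest precondition: the implication holds.
Answer: valid


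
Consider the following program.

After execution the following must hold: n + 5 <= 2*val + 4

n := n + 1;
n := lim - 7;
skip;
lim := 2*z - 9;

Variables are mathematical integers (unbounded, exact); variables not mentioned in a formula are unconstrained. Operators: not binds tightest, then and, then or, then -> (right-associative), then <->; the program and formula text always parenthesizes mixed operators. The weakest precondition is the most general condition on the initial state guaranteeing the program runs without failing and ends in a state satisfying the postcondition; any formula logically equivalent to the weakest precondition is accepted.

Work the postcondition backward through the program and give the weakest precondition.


Working backward. After the program, the postcondition n + 5 <= 2*val + 4 must hold; in canonical form it is n <= 2*val - 1.
Before lim := 2*z - 9: n <= 2*val - 1
Before skip: n <= 2*val - 1
Before n := lim - 7: lim <= 2*val + 6
Before n := n + 1: lim <= 2*val + 6
Answer: WP = lim <= 2*val + 6


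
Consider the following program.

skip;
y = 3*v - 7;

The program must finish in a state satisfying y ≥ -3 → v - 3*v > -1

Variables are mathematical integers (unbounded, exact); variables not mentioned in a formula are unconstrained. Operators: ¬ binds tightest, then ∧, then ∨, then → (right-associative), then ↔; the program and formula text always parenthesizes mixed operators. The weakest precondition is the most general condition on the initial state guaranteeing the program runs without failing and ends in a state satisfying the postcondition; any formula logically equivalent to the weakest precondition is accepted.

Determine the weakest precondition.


Working backward. After the program, the postcondition y ≥ -3 → v - 3*v > -1 must hold; in canonical form it is y ≥ -3 → 2*v < 1.
Before y := 3*v - 7: 3*v ≥ 4 → 2*v < 1
Before skip: 3*v ≥ 4 → 2*v < 1
Answer: WP = 3*v ≥ 4 → 2*v < 1


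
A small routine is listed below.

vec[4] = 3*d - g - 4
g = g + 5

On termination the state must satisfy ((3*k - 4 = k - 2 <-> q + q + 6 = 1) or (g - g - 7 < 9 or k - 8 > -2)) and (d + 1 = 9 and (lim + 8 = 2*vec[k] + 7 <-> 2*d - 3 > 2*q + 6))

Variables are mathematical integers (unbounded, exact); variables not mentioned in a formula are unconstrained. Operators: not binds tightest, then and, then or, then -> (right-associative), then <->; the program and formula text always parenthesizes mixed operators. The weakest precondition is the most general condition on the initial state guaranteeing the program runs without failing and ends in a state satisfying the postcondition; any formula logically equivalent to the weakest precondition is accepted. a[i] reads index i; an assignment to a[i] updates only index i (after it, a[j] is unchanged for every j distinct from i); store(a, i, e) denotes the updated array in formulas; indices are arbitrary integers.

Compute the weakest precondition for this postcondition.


Working backward. After the program, the postcondition ((3*k - 4 = k - 2 <-> q + q + 6 = 1) or (g - g - 7 < 9 or k - 8 > -2)) and (d + 1 = 9 and (lim + 8 = 2*vec[k] + 7 <-> 2*d - 3 > 2*q + 6)) must hold; in canonical form it is d = 8 and (lim = 2*vec[k] - 1 <-> 2*d > 2*q + 9).
Before g := g + 5: d = 8 and (lim = 2*vec[k] - 1 <-> 2*d > 2*q + 9)
Before vec[4] := 3*d - g - 4: d = 8 and (lim = 2*store(vec, 4, 3*d - g - 4)[k] - 1 <-> 2*d > 2*q + 9)
Answer: WP = d = 8 and (lim = 2*store(vec, 4, 3*d - g - 4)[k] - 1 <-> 2*d > 2*q + 9)


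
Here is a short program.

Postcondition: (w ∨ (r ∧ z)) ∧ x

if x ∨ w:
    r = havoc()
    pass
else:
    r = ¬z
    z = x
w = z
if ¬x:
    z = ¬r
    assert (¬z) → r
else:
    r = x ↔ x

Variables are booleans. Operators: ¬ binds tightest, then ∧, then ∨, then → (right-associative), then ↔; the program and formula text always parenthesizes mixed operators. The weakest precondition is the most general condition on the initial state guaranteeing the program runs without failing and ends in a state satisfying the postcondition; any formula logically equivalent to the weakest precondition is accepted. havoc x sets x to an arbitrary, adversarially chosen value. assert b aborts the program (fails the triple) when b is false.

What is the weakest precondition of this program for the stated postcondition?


Working backward. After the program, (w ∨ (r ∧ z)) ∧ x must hold.
Then branch requires w ∧ x; else branch requires (w ∨ z) ∧ x.
Before the if: ((¬x) → (w ∧ x)) ∧ (x → ((w ∨ z) ∧ x))
Before w := z: ((¬x) → (z ∧ x)) ∧ (x → (z ∧ x))
Then branch requires ((¬x) → (z ∧ x)) ∧ (x → (z ∧ x)); else branch requires (¬x) → x.
Before the if: ((x ∨ w) → (((¬x) → (z ∧ x)) ∧ (x → (z ∧ x)))) ∧ ((¬(x ∨ w)) → ((¬x) → x))
Answer: WP = ((x ∨ w) → (((¬x) → (z ∧ x)) ∧ (x → (z ∧ x)))) ∧ ((¬(x ∨ w)) → ((¬x) → x))


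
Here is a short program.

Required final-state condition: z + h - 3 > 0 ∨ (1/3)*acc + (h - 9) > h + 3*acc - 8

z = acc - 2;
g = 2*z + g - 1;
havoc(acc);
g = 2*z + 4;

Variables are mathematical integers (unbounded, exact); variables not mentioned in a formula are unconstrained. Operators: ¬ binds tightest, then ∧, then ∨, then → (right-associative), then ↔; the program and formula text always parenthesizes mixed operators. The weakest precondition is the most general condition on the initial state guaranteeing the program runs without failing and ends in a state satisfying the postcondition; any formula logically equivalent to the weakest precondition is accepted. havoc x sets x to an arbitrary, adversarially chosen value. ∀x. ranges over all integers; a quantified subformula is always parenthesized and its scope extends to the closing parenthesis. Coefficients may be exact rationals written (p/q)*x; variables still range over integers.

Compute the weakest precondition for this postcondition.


Working backward. After the program, the postcondition z + h - 3 > 0 ∨ (1/3)*acc + (h - 9) > h + 3*acc - 8 must hold; in canonical form it is h + z > 3 ∨ (8/3)*acc < -1.
Before g := 2*z + 4: h + z > 3 ∨ (8/3)*acc < -1
Before havoc acc: ∀acc_1. (h + z > 3 ∨ (8/3)*acc_1 < -1)
Before g := 2*z + g - 1: ∀acc_1. (h + z > 3 ∨ (8/3)*acc_1 < -1)
Before z := acc - 2: ∀acc_1. (acc + h > 5 ∨ (8/3)*acc_1 < -1)
Answer: WP = ∀acc_1. (acc + h > 5 ∨ (8/3)*acc_1 < -1)


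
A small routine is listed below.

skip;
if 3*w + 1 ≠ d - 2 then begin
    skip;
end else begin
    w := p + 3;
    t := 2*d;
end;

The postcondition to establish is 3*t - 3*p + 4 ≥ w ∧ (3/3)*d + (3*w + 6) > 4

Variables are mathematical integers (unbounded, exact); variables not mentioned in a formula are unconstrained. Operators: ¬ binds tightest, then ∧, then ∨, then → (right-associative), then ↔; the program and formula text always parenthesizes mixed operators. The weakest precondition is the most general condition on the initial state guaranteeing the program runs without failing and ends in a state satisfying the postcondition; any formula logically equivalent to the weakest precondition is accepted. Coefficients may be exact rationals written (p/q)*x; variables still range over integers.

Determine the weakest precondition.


Working backward. After the program, the postcondition 3*t - 3*p + 4 ≥ w ∧ (3/3)*d + (3*w + 6) > 4 must hold; in canonical form it is 3*t ≥ 3*p + w - 4 ∧ d + 3*w > -2.
Then branch requires 3*t ≥ 3*p + w - 4 ∧ d + 3*w > -2; else branch requires 6*d ≥ 4*p - 1 ∧ d + 3*p > -11.
Before the if: (3*w ≠ d - 3 → (3*t ≥ 3*p + w - 4 ∧ d + 3*w > -2)) ∧ ((¬(3*w ≠ d - 3)) → (6*d ≥ 4*p - 1 ∧ d + 3*p > -11))
Before skip: (3*w ≠ d - 3 → (3*t ≥ 3*p + w - 4 ∧ d + 3*w > -2)) ∧ ((¬(3*w ≠ d - 3)) → (6*d ≥ 4*p - 1 ∧ d + 3*p > -11))
Answer: WP = (3*w ≠ d - 3 → (3*t ≥ 3*p + w - 4 ∧ d + 3*w > -2)) ∧ ((¬(3*w ≠ d - 3)) → (6*d ≥ 4*p - 1 ∧ d + 3*p > -11))


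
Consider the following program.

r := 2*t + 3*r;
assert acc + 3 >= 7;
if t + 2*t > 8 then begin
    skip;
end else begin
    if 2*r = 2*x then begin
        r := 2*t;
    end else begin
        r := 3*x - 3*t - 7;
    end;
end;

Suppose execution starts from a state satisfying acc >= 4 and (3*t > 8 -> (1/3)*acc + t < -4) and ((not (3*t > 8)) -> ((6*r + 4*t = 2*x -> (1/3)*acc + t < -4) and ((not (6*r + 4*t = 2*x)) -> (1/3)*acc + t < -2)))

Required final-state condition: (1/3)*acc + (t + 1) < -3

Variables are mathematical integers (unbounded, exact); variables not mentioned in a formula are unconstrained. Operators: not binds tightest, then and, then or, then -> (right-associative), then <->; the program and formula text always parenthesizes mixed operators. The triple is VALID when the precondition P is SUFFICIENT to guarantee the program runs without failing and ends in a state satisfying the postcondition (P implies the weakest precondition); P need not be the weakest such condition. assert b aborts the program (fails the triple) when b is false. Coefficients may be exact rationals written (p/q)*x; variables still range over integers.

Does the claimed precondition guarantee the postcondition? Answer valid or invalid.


Working backward. After the program, the postcondition (1/3)*acc + (t + 1) < -3 must hold; in canonical form it is (1/3)*acc + t < -4.
Then branch requires (1/3)*acc + t < -4; else branch requires (2*r = 2*x -> (1/3)*acc + t < -4) and ((not (2*r = 2*x)) -> (1/3)*acc + t < -4).
Before the if: (3*t > 8 -> (1/3)*acc + t < -4) and ((not (3*t > 8)) -> ((2*r = 2*x -> (1/3)*acc + t < -4) and ((not (2*r = 2*x)) -> (1/3)*acc + t < -4)))
Before assert acc + 3 >= 7: acc >= 4 and (3*t > 8 -> (1/3)*acc + t < -4) and ((not (3*t > 8)) -> ((2*r = 2*x -> (1/3)*acc + t < -4) and ((not (2*r = 2*x)) -> (1/3)*acc + t < -4)))
Before r := 2*t + 3*r: acc >= 4 and (3*t > 8 -> (1/3)*acc + t < -4) and ((not (3*t > 8)) -> ((6*r + 4*t = 2*x -> (1/3)*acc + t < -4) and ((not (6*r + 4*t = 2*x)) -> (1/3)*acc + t < -4)))
The weakest precondition is acc >= 4 and (3*t > 8 -> (1/3)*acc + t < -4) and ((not (3*t > 8)) -> ((6*r + 4*t = 2*x -> (1/3)*acc + t < -4) and ((not (6*r + 4*t = 2*x)) -> (1/3)*acc + t < -4))).
Check whether acc >= 4 and (3*t > 8 -> (1/3)*acc + t < -4) and ((not (3*t > 8)) -> ((6*r + 4*t = 2*x -> (1/3)*acc + t < -4) and ((not (6*r + 4*t = 2*x)) -> (1/3)*acc + t < -2))) implies it.
Countermodel: at the initial state acc = 5, r = 3, t = -4, x = 0, the precondition holds but the weakest precondition fails.
Answer: invalid


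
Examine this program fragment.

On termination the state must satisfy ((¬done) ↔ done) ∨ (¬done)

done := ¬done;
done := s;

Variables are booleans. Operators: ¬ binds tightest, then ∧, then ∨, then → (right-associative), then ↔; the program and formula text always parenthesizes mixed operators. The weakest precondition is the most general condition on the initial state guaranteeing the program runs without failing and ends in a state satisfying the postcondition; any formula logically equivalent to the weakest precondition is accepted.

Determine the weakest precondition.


Working backward. After the program, ((¬done) ↔ done) ∨ (¬done) must hold.
Before done := s: ((¬s) ↔ s) ∨ (¬s)
Before done := ¬done: ((¬s) ↔ s) ∨ (¬s)
Answer: WP = ((¬s) ↔ s) ∨ (¬s)


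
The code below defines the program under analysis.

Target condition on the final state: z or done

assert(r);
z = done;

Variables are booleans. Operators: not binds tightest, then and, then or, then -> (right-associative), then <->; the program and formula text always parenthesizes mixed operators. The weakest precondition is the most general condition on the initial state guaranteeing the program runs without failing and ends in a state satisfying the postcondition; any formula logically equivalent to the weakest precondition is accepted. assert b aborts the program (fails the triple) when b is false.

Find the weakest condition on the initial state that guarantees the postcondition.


Working backward. After the program, z or done must hold.
Before z := done: done
Before assert r: r and done
Answer: WP = r and done


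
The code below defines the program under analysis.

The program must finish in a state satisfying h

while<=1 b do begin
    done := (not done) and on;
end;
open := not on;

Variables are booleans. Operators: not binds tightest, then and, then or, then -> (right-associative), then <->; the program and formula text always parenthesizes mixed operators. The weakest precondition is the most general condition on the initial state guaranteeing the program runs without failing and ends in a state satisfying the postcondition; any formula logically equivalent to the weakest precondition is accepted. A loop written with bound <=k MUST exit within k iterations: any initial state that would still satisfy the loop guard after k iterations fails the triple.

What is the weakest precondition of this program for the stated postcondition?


Working backward. After the program, h must hold.
Before open := not on: h
Before the loop (bound <=1), unroll the exhaustion recursion (WP_0 = exit-now case; WP_j = one more guarded iteration, up to j = 1):
  WP_0: (not b) and h
  WP_1: (b -> ((not b) and h)) and ((not b) -> h)
So before the loop: (b -> ((not b) and h)) and ((not b) -> h)
Answer: WP = (b -> ((not b) and h)) and ((not b) -> h)


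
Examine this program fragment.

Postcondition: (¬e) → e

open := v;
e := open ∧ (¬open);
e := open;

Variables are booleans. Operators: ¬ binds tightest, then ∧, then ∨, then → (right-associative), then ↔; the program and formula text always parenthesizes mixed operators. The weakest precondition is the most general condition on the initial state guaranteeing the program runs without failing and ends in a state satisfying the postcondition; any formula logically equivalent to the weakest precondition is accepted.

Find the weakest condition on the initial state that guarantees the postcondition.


Working backward. After the program, (¬e) → e must hold.
Before e := open: (¬open) → open
Before e := open ∧ (¬open): (¬open) → open
Before open := v: (¬v) → v
Answer: WP = (¬v) → v


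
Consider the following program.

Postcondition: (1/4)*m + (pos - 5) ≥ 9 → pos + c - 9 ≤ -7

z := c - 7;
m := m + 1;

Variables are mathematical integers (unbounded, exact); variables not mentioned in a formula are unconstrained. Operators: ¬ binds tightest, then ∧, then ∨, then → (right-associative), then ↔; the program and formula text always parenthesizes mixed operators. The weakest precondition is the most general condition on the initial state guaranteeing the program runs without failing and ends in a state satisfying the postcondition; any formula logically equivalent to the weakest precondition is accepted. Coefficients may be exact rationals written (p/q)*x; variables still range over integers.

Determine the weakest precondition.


Working backward. After the program, the postcondition (1/4)*m + (pos - 5) ≥ 9 → pos + c - 9 ≤ -7 must hold; in canonical form it is (1/4)*m + pos ≥ 14 → c + pos ≤ 2.
Before m := m + 1: (1/4)*m + pos ≥ 55/4 → c + pos ≤ 2
Before z := c - 7: (1/4)*m + pos ≥ 55/4 → c + pos ≤ 2
Answer: WP = (1/4)*m + pos ≥ 55/4 → c + pos ≤ 2
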